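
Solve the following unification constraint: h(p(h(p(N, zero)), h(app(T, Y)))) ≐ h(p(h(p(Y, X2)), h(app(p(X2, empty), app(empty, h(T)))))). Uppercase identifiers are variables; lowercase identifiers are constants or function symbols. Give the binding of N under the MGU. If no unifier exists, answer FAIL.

app(empty, h(p(zero, empty)))

Decompose h/1: p(h(p(N, zero)), h(app(T, Y))) ≐ p(h(p(Y, X2)), h(app(p(X2, empty), app(empty, h(T))))).
Decompose p/2: h(p(N, zero)) ≐ h(p(Y, X2)),  h(app(T, Y)) ≐ h(app(p(X2, empty), app(empty, h(T)))).
Decompose h/1: p(N, zero) ≐ p(Y, X2).
Decompose p/2: N ≐ Y,  zero ≐ X2.
Bind N := Y; no other remaining equation mentions N.
Bind X2 := zero; substituting into the remaining equation gives: h(app(T, Y)) ≐ h(app(p(zero, empty), app(empty, h(T)))).
Decompose h/1: app(T, Y) ≐ app(p(zero, empty), app(empty, h(T))).
Decompose app/2: T ≐ p(zero, empty),  Y ≐ app(empty, h(T)).
Bind T := p(zero, empty); substituting into the remaining equation gives: Y ≐ app(empty, h(p(zero, empty))).
Bind Y := app(empty, h(p(zero, empty))). Substituting into the earlier binding gives N := app(empty, h(p(zero, empty))).
MGU = { N -> app(empty, h(p(zero, empty))), X2 -> zero, T -> p(zero, empty), Y -> app(empty, h(p(zero, empty))) }, so N -> app(empty, h(p(zero, empty))).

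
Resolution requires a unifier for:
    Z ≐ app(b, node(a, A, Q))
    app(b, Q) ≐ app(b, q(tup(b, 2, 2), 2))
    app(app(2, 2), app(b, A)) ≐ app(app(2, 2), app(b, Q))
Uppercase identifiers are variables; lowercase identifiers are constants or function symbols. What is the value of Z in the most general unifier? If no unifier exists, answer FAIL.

Bind Z := app(b, node(a, A, Q)); no other remaining equation mentions Z.
Decompose app/2: b ≐ b,  Q ≐ q(tup(b, 2, 2), 2).
Delete trivial equation b ≐ b.
Bind Q := q(tup(b, 2, 2), 2); substituting into the remaining equation gives: app(app(2, 2), app(b, A)) ≐ app(app(2, 2), app(b, q(tup(b, 2, 2), 2))). Substituting into the earlier binding gives Z := app(b, node(a, A, q(tup(b, 2, 2), 2))).
Decompose app/2: app(2, 2) ≐ app(2, 2),  app(b, A) ≐ app(b, q(tup(b, 2, 2), 2)).
Delete trivial equation app(2, 2) ≐ app(2, 2).
Decompose app/2: b ≐ b,  A ≐ q(tup(b, 2, 2), 2).
Delete trivial equation b ≐ b.
Bind A := q(tup(b, 2, 2), 2). Substituting into the earlier binding gives Z := app(b, node(a, q(tup(b, 2, 2), 2), q(tup(b, 2, 2), 2))).
MGU = { Z -> app(b, node(a, q(tup(b, 2, 2), 2), q(tup(b, 2, 2), 2))), Q -> q(tup(b, 2, 2), 2), A -> q(tup(b, 2, 2), 2) }, so Z -> app(b, node(a, q(tup(b, 2, 2), 2), q(tup(b, 2, 2), 2))).

app(b, node(a, q(tup(b, 2, 2), 2), q(tup(b, 2, 2), 2)))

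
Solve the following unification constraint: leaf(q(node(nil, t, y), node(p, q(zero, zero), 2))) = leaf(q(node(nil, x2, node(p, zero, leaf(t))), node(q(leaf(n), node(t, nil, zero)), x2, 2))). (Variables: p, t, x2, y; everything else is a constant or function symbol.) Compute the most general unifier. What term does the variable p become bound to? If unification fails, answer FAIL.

q(leaf(n), node(q(zero, zero), nil, zero))

Decompose leaf/1: q(node(nil, t, y), node(p, q(zero, zero), 2)) = q(node(nil, x2, node(p, zero, leaf(t))), node(q(leaf(n), node(t, nil, zero)), x2, 2)).
Decompose q/2: node(nil, t, y) = node(nil, x2, node(p, zero, leaf(t))),  node(p, q(zero, zero), 2) = node(q(leaf(n), node(t, nil, zero)), x2, 2).
Decompose node/3: nil = nil,  t = x2,  y = node(p, zero, leaf(t)).
Delete trivial equation nil = nil.
Bind t := x2; substituting into the remaining equations gives: y = node(p, zero, leaf(x2)),  node(p, q(zero, zero), 2) = node(q(leaf(n), node(x2, nil, zero)), x2, 2).
Bind y := node(p, zero, leaf(x2)); no other remaining equation mentions y.
Decompose node/3: p = q(leaf(n), node(x2, nil, zero)),  q(zero, zero) = x2,  2 = 2.
Bind p := q(leaf(n), node(x2, nil, zero)); no other remaining equation mentions p. Substituting into the earlier binding gives y := node(q(leaf(n), node(x2, nil, zero)), zero, leaf(x2)).
Bind x2 := q(zero, zero); no other remaining equation mentions x2. Substituting into the earlier bindings gives t := q(zero, zero), y := node(q(leaf(n), node(q(zero, zero), nil, zero)), zero, leaf(q(zero, zero))), p := q(leaf(n), node(q(zero, zero), nil, zero)).
Delete trivial equation 2 = 2.
MGU = { t := q(zero, zero), y := node(q(leaf(n), node(q(zero, zero), nil, zero)), zero, leaf(q(zero, zero))), p := q(leaf(n), node(q(zero, zero), nil, zero)), x2 := q(zero, zero) }, so p := q(leaf(n), node(q(zero, zero), nil, zero)).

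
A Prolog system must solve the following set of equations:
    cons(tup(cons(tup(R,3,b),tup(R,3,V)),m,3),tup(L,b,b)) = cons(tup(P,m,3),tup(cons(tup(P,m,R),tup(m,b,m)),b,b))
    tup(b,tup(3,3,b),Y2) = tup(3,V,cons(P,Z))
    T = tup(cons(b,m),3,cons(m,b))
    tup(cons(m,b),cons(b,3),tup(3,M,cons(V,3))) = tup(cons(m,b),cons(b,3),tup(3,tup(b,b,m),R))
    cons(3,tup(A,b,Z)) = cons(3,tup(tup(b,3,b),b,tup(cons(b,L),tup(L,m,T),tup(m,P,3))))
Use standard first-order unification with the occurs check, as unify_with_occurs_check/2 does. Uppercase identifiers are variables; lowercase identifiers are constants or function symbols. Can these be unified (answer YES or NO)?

NO

Decompose cons/2: tup(cons(tup(R,3,b),tup(R,3,V)),m,3) = tup(P,m,3),  tup(L,b,b) = tup(cons(tup(P,m,R),tup(m,b,m)),b,b).
Decompose tup/3: cons(tup(R,3,b),tup(R,3,V)) = P,  m = m,  3 = 3.
Bind P := cons(tup(R,3,b),tup(R,3,V)); substituting into the 3 remaining equations that mention P gives: tup(L,b,b) = tup(cons(tup(cons(tup(R,3,b),tup(R,3,V)),m,R),tup(m,b,m)),b,b),  tup(b,tup(3,3,b),Y2) = tup(3,V,cons(cons(tup(R,3,b),tup(R,3,V)),Z)),  cons(3,tup(A,b,Z)) = cons(3,tup(tup(b,3,b),b,tup(cons(b,L),tup(L,m,T),tup(m,cons(tup(R,3,b),tup(R,3,V)),3)))).
Delete trivial equation m = m.
Delete trivial equation 3 = 3.
Decompose tup/3: L = cons(tup(cons(tup(R,3,b),tup(R,3,V)),m,R),tup(m,b,m)),  b = b,  b = b.
Bind L := cons(tup(cons(tup(R,3,b),tup(R,3,V)),m,R),tup(m,b,m)); substituting into the one remaining equation that mentions L gives: cons(3,tup(A,b,Z)) = cons(3,tup(tup(b,3,b),b,tup(cons(b,cons(tup(cons(tup(R,3,b),tup(R,3,V)),m,R),tup(m,b,m))),tup(cons(tup(cons(tup(R,3,b),tup(R,3,V)),m,R),tup(m,b,m)),m,T),tup(m,cons(tup(R,3,b),tup(R,3,V)),3)))).
Delete trivial equation b = b.
Delete trivial equation b = b.
Decompose tup/3: b = 3,  tup(3,3,b) = V,  Y2 = cons(cons(tup(R,3,b),tup(R,3,V)),Z).
Clash: constants b and 3 differ; no unifier exists.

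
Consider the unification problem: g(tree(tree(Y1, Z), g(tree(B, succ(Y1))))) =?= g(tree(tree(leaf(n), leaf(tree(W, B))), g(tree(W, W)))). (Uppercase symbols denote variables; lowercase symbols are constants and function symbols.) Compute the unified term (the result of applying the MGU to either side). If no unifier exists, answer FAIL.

Decompose g/1: tree(tree(Y1, Z), g(tree(B, succ(Y1)))) =?= tree(tree(leaf(n), leaf(tree(W, B))), g(tree(W, W))).
Decompose tree/2: tree(Y1, Z) =?= tree(leaf(n), leaf(tree(W, B))),  g(tree(B, succ(Y1))) =?= g(tree(W, W)).
Decompose tree/2: Y1 =?= leaf(n),  Z =?= leaf(tree(W, B)).
Bind Y1 := leaf(n); substituting into the one remaining equation that mentions Y1 gives: g(tree(B, succ(leaf(n)))) =?= g(tree(W, W)).
Bind Z := leaf(tree(W, B)); no other remaining equation mentions Z.
Decompose g/1: tree(B, succ(leaf(n))) =?= tree(W, W).
Decompose tree/2: B =?= W,  succ(leaf(n)) =?= W.
Bind B := W; no other remaining equation mentions B. Substituting into the earlier binding gives Z := leaf(tree(W, W)).
Bind W := succ(leaf(n)). Substituting into the earlier bindings gives Z := leaf(tree(succ(leaf(n)), succ(leaf(n)))), B := succ(leaf(n)).
Applying the MGU to either side gives g(tree(tree(leaf(n), leaf(tree(succ(leaf(n)), succ(leaf(n))))), g(tree(succ(leaf(n)), succ(leaf(n)))))).

g(tree(tree(leaf(n), leaf(tree(succ(leaf(n)), succ(leaf(n))))), g(tree(succ(leaf(n)), succ(leaf(n))))))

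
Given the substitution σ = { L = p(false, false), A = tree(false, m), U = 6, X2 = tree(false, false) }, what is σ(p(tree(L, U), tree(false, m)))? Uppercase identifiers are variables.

p(tree(p(false, false), 6), tree(false, m))

Replace each occurrence of L with p(false, false).
Replace each occurrence of U with 6.
Result: p(tree(p(false, false), 6), tree(false, m)).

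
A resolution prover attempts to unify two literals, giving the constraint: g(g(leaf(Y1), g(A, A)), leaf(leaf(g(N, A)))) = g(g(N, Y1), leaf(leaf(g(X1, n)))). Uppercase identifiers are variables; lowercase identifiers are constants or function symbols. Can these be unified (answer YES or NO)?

Decompose g/2: g(leaf(Y1), g(A, A)) = g(N, Y1),  leaf(leaf(g(N, A))) = leaf(leaf(g(X1, n))).
Decompose g/2: leaf(Y1) = N,  g(A, A) = Y1.
Bind N := leaf(Y1); substituting into the one remaining equation that mentions N gives: leaf(leaf(g(leaf(Y1), A))) = leaf(leaf(g(X1, n))).
Bind Y1 := g(A, A); substituting into the remaining equation gives: leaf(leaf(g(leaf(g(A, A)), A))) = leaf(leaf(g(X1, n))). Substituting into the earlier binding gives N := leaf(g(A, A)).
Decompose leaf/1: leaf(g(leaf(g(A, A)), A)) = leaf(g(X1, n)).
Decompose leaf/1: g(leaf(g(A, A)), A) = g(X1, n).
Decompose g/2: leaf(g(A, A)) = X1,  A = n.
Bind X1 := leaf(g(A, A)); no other remaining equation mentions X1.
Bind A := n. Substituting into the earlier bindings gives N := leaf(g(n, n)), Y1 := g(n, n), X1 := leaf(g(n, n)).
No equations remain and no clash or occurs-check failure arose, so a unifier exists.

YES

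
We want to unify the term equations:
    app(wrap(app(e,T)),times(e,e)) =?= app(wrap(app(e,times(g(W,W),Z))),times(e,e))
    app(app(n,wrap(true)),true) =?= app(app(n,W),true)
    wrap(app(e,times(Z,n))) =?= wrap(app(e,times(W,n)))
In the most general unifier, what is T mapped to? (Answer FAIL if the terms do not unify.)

Decompose app/2: wrap(app(e,T)) =?= wrap(app(e,times(g(W,W),Z))),  times(e,e) =?= times(e,e).
Decompose wrap/1: app(e,T) =?= app(e,times(g(W,W),Z)).
Decompose app/2: e =?= e,  T =?= times(g(W,W),Z).
Delete trivial equation e =?= e.
Bind T := times(g(W,W),Z); no other remaining equation mentions T.
Delete trivial equation times(e,e) =?= times(e,e).
Decompose app/2: app(n,wrap(true)) =?= app(n,W),  true =?= true.
Decompose app/2: n =?= n,  wrap(true) =?= W.
Delete trivial equation n =?= n.
Bind W := wrap(true); substituting into the one remaining equation that mentions W gives: wrap(app(e,times(Z,n))) =?= wrap(app(e,times(wrap(true),n))). Substituting into the earlier binding gives T := times(g(wrap(true),wrap(true)),Z).
Delete trivial equation true =?= true.
Decompose wrap/1: app(e,times(Z,n)) =?= app(e,times(wrap(true),n)).
Decompose app/2: e =?= e,  times(Z,n) =?= times(wrap(true),n).
Delete trivial equation e =?= e.
Decompose times/2: Z =?= wrap(true),  n =?= n.
Bind Z := wrap(true); no other remaining equation mentions Z. Substituting into the earlier binding gives T := times(g(wrap(true),wrap(true)),wrap(true)).
Delete trivial equation n =?= n.
MGU = { T -> times(g(wrap(true),wrap(true)),wrap(true)), W -> wrap(true), Z -> wrap(true) }, so T -> times(g(wrap(true),wrap(true)),wrap(true)).

times(g(wrap(true),wrap(true)),wrap(true))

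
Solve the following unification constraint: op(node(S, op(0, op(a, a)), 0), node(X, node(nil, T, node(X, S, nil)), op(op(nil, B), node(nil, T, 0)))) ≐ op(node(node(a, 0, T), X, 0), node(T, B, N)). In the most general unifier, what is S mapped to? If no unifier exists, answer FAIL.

node(a, 0, op(0, op(a, a)))

Decompose op/2: node(S, op(0, op(a, a)), 0) ≐ node(node(a, 0, T), X, 0),  node(X, node(nil, T, node(X, S, nil)), op(op(nil, B), node(nil, T, 0))) ≐ node(T, B, N).
Decompose node/3: S ≐ node(a, 0, T),  op(0, op(a, a)) ≐ X,  0 ≐ 0.
Bind S := node(a, 0, T); substituting into the one remaining equation that mentions S gives: node(X, node(nil, T, node(X, node(a, 0, T), nil)), op(op(nil, B), node(nil, T, 0))) ≐ node(T, B, N).
Bind X := op(0, op(a, a)); substituting into the one remaining equation that mentions X gives: node(op(0, op(a, a)), node(nil, T, node(op(0, op(a, a)), node(a, 0, T), nil)), op(op(nil, B), node(nil, T, 0))) ≐ node(T, B, N).
Delete trivial equation 0 ≐ 0.
Decompose node/3: op(0, op(a, a)) ≐ T,  node(nil, T, node(op(0, op(a, a)), node(a, 0, T), nil)) ≐ B,  op(op(nil, B), node(nil, T, 0)) ≐ N.
Bind T := op(0, op(a, a)); substituting into the remaining equations gives: node(nil, op(0, op(a, a)), node(op(0, op(a, a)), node(a, 0, op(0, op(a, a))), nil)) ≐ B,  op(op(nil, B), node(nil, op(0, op(a, a)), 0)) ≐ N. Substituting into the earlier binding gives S := node(a, 0, op(0, op(a, a))).
Bind B := node(nil, op(0, op(a, a)), node(op(0, op(a, a)), node(a, 0, op(0, op(a, a))), nil)); substituting into the remaining equation gives: op(op(nil, node(nil, op(0, op(a, a)), node(op(0, op(a, a)), node(a, 0, op(0, op(a, a))), nil))), node(nil, op(0, op(a, a)), 0)) ≐ N.
Bind N := op(op(nil, node(nil, op(0, op(a, a)), node(op(0, op(a, a)), node(a, 0, op(0, op(a, a))), nil))), node(nil, op(0, op(a, a)), 0)).
MGU = { S -> node(a, 0, op(0, op(a, a))), X -> op(0, op(a, a)), T -> op(0, op(a, a)), B -> node(nil, op(0, op(a, a)), node(op(0, op(a, a)), node(a, 0, op(0, op(a, a))), nil)), N -> op(op(nil, node(nil, op(0, op(a, a)), node(op(0, op(a, a)), node(a, 0, op(0, op(a, a))), nil))), node(nil, op(0, op(a, a)), 0)) }, so S -> node(a, 0, op(0, op(a, a))).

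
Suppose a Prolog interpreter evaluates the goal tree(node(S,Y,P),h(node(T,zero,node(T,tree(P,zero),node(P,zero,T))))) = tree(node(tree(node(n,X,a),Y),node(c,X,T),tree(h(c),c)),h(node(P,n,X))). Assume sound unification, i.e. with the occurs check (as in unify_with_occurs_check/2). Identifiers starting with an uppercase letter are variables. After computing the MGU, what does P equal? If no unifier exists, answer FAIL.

FAIL

Decompose tree/2: node(S,Y,P) = node(tree(node(n,X,a),Y),node(c,X,T),tree(h(c),c)),  h(node(T,zero,node(T,tree(P,zero),node(P,zero,T)))) = h(node(P,n,X)).
Decompose node/3: S = tree(node(n,X,a),Y),  Y = node(c,X,T),  P = tree(h(c),c).
Bind S := tree(node(n,X,a),Y); no other remaining equation mentions S.
Bind Y := node(c,X,T); no other remaining equation mentions Y. Substituting into the earlier binding gives S := tree(node(n,X,a),node(c,X,T)).
Bind P := tree(h(c),c); substituting into the remaining equation gives: h(node(T,zero,node(T,tree(tree(h(c),c),zero),node(tree(h(c),c),zero,T)))) = h(node(tree(h(c),c),n,X)).
Decompose h/1: node(T,zero,node(T,tree(tree(h(c),c),zero),node(tree(h(c),c),zero,T))) = node(tree(h(c),c),n,X).
Decompose node/3: T = tree(h(c),c),  zero = n,  node(T,tree(tree(h(c),c),zero),node(tree(h(c),c),zero,T)) = X.
Bind T := tree(h(c),c); substituting into the one remaining equation that mentions T gives: node(tree(h(c),c),tree(tree(h(c),c),zero),node(tree(h(c),c),zero,tree(h(c),c))) = X. Substituting into the earlier bindings gives S := tree(node(n,X,a),node(c,X,tree(h(c),c))), Y := node(c,X,tree(h(c),c)).
Clash: constants zero and n differ; no unifier exists.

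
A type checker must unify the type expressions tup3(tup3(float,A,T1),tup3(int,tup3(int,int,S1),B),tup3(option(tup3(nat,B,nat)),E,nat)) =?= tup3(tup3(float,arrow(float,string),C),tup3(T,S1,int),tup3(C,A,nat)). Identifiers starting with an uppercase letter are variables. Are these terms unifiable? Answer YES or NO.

NO

Decompose tup3/3: tup3(float,A,T1) =?= tup3(float,arrow(float,string),C),  tup3(int,tup3(int,int,S1),B) =?= tup3(T,S1,int),  tup3(option(tup3(nat,B,nat)),E,nat) =?= tup3(C,A,nat).
Decompose tup3/3: float =?= float,  A =?= arrow(float,string),  T1 =?= C.
Delete trivial equation float =?= float.
Bind A := arrow(float,string); substituting into the one remaining equation that mentions A gives: tup3(option(tup3(nat,B,nat)),E,nat) =?= tup3(C,arrow(float,string),nat).
Bind T1 := C; no other remaining equation mentions T1.
Decompose tup3/3: int =?= T,  tup3(int,int,S1) =?= S1,  B =?= int.
Bind T := int; no other remaining equation mentions T.
Occurs check fails: S1 occurs in tup3(int,int,S1); the equation S1 =?= tup3(int,int,S1) has no finite solution.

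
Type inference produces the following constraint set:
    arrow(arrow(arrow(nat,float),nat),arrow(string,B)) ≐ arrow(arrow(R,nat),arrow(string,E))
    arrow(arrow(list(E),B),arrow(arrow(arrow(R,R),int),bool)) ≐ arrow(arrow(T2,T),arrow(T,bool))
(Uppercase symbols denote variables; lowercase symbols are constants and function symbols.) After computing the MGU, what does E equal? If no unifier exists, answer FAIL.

arrow(arrow(arrow(nat,float),arrow(nat,float)),int)

Decompose arrow/2: arrow(arrow(nat,float),nat) ≐ arrow(R,nat),  arrow(string,B) ≐ arrow(string,E).
Decompose arrow/2: arrow(nat,float) ≐ R,  nat ≐ nat.
Bind R := arrow(nat,float); substituting into the one remaining equation that mentions R gives: arrow(arrow(list(E),B),arrow(arrow(arrow(arrow(nat,float),arrow(nat,float)),int),bool)) ≐ arrow(arrow(T2,T),arrow(T,bool)).
Delete trivial equation nat ≐ nat.
Decompose arrow/2: string ≐ string,  B ≐ E.
Delete trivial equation string ≐ string.
Bind B := E; substituting into the remaining equation gives: arrow(arrow(list(E),E),arrow(arrow(arrow(arrow(nat,float),arrow(nat,float)),int),bool)) ≐ arrow(arrow(T2,T),arrow(T,bool)).
Decompose arrow/2: arrow(list(E),E) ≐ arrow(T2,T),  arrow(arrow(arrow(arrow(nat,float),arrow(nat,float)),int),bool) ≐ arrow(T,bool).
Decompose arrow/2: list(E) ≐ T2,  E ≐ T.
Bind T2 := list(E); no other remaining equation mentions T2.
Bind E := T; no other remaining equation mentions E. Substituting into the earlier bindings gives B := T, T2 := list(T).
Decompose arrow/2: arrow(arrow(arrow(nat,float),arrow(nat,float)),int) ≐ T,  bool ≐ bool.
Bind T := arrow(arrow(arrow(nat,float),arrow(nat,float)),int); no other remaining equation mentions T. Substituting into the earlier bindings gives B := arrow(arrow(arrow(nat,float),arrow(nat,float)),int), T2 := list(arrow(arrow(arrow(nat,float),arrow(nat,float)),int)), E := arrow(arrow(arrow(nat,float),arrow(nat,float)),int).
Delete trivial equation bool ≐ bool.
MGU = { R := arrow(nat,float), B := arrow(arrow(arrow(nat,float),arrow(nat,float)),int), T2 := list(arrow(arrow(arrow(nat,float),arrow(nat,float)),int)), E := arrow(arrow(arrow(nat,float),arrow(nat,float)),int), T := arrow(arrow(arrow(nat,float),arrow(nat,float)),int) }, so E := arrow(arrow(arrow(nat,float),arrow(nat,float)),int).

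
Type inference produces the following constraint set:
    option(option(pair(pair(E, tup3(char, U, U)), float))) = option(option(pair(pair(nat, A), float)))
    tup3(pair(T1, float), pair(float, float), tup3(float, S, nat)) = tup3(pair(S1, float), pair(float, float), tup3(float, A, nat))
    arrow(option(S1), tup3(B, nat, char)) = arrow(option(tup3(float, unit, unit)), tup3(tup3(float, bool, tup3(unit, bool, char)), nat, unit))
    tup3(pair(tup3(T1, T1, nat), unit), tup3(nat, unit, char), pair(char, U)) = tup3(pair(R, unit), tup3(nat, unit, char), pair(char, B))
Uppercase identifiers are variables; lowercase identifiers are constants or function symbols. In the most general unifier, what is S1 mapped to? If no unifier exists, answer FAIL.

FAIL

Decompose option/1: option(pair(pair(E, tup3(char, U, U)), float)) = option(pair(pair(nat, A), float)).
Decompose option/1: pair(pair(E, tup3(char, U, U)), float) = pair(pair(nat, A), float).
Decompose pair/2: pair(E, tup3(char, U, U)) = pair(nat, A),  float = float.
Decompose pair/2: E = nat,  tup3(char, U, U) = A.
Bind E := nat; no other remaining equation mentions E.
Bind A := tup3(char, U, U); substituting into the one remaining equation that mentions A gives: tup3(pair(T1, float), pair(float, float), tup3(float, S, nat)) = tup3(pair(S1, float), pair(float, float), tup3(float, tup3(char, U, U), nat)).
Delete trivial equation float = float.
Decompose tup3/3: pair(T1, float) = pair(S1, float),  pair(float, float) = pair(float, float),  tup3(float, S, nat) = tup3(float, tup3(char, U, U), nat).
Decompose pair/2: T1 = S1,  float = float.
Bind T1 := S1; substituting into the one remaining equation that mentions T1 gives: tup3(pair(tup3(S1, S1, nat), unit), tup3(nat, unit, char), pair(char, U)) = tup3(pair(R, unit), tup3(nat, unit, char), pair(char, B)).
Delete trivial equation float = float.
Delete trivial equation pair(float, float) = pair(float, float).
Decompose tup3/3: float = float,  S = tup3(char, U, U),  nat = nat.
Delete trivial equation float = float.
Bind S := tup3(char, U, U); no other remaining equation mentions S.
Delete trivial equation nat = nat.
Decompose arrow/2: option(S1) = option(tup3(float, unit, unit)),  tup3(B, nat, char) = tup3(tup3(float, bool, tup3(unit, bool, char)), nat, unit).
Decompose option/1: S1 = tup3(float, unit, unit).
Bind S1 := tup3(float, unit, unit); substituting into the one remaining equation that mentions S1 gives: tup3(pair(tup3(tup3(float, unit, unit), tup3(float, unit, unit), nat), unit), tup3(nat, unit, char), pair(char, U)) = tup3(pair(R, unit), tup3(nat, unit, char), pair(char, B)). Substituting into the earlier binding gives T1 := tup3(float, unit, unit).
Decompose tup3/3: B = tup3(float, bool, tup3(unit, bool, char)),  nat = nat,  char = unit.
Bind B := tup3(float, bool, tup3(unit, bool, char)); substituting into the one remaining equation that mentions B gives: tup3(pair(tup3(tup3(float, unit, unit), tup3(float, unit, unit), nat), unit), tup3(nat, unit, char), pair(char, U)) = tup3(pair(R, unit), tup3(nat, unit, char), pair(char, tup3(float, bool, tup3(unit, bool, char)))).
Delete trivial equation nat = nat.
Clash: constants char and unit differ; no unifier exists.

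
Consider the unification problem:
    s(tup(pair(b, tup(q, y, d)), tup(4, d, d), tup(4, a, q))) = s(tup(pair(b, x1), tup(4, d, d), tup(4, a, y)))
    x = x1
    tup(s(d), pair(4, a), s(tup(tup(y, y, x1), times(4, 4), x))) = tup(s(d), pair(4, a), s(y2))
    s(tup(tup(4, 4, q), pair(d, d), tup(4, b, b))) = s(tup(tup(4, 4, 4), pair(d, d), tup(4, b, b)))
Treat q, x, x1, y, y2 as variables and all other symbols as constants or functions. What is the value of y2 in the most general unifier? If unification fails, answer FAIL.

Decompose s/1: tup(pair(b, tup(q, y, d)), tup(4, d, d), tup(4, a, q)) = tup(pair(b, x1), tup(4, d, d), tup(4, a, y)).
Decompose tup/3: pair(b, tup(q, y, d)) = pair(b, x1),  tup(4, d, d) = tup(4, d, d),  tup(4, a, q) = tup(4, a, y).
Decompose pair/2: b = b,  tup(q, y, d) = x1.
Delete trivial equation b = b.
Bind x1 := tup(q, y, d); substituting into the 2 remaining equations that mention x1 gives: x = tup(q, y, d),  tup(s(d), pair(4, a), s(tup(tup(y, y, tup(q, y, d)), times(4, 4), x))) = tup(s(d), pair(4, a), s(y2)).
Delete trivial equation tup(4, d, d) = tup(4, d, d).
Decompose tup/3: 4 = 4,  a = a,  q = y.
Delete trivial equation 4 = 4.
Delete trivial equation a = a.
Bind q := y; substituting into the remaining equations gives: x = tup(y, y, d),  tup(s(d), pair(4, a), s(tup(tup(y, y, tup(y, y, d)), times(4, 4), x))) = tup(s(d), pair(4, a), s(y2)),  s(tup(tup(4, 4, y), pair(d, d), tup(4, b, b))) = s(tup(tup(4, 4, 4), pair(d, d), tup(4, b, b))). Substituting into the earlier binding gives x1 := tup(y, y, d).
Bind x := tup(y, y, d); substituting into the one remaining equation that mentions x gives: tup(s(d), pair(4, a), s(tup(tup(y, y, tup(y, y, d)), times(4, 4), tup(y, y, d)))) = tup(s(d), pair(4, a), s(y2)).
Decompose tup/3: s(d) = s(d),  pair(4, a) = pair(4, a),  s(tup(tup(y, y, tup(y, y, d)), times(4, 4), tup(y, y, d))) = s(y2).
Delete trivial equation s(d) = s(d).
Delete trivial equation pair(4, a) = pair(4, a).
Decompose s/1: tup(tup(y, y, tup(y, y, d)), times(4, 4), tup(y, y, d)) = y2.
Bind y2 := tup(tup(y, y, tup(y, y, d)), times(4, 4), tup(y, y, d)); no other remaining equation mentions y2.
Decompose s/1: tup(tup(4, 4, y), pair(d, d), tup(4, b, b)) = tup(tup(4, 4, 4), pair(d, d), tup(4, b, b)).
Decompose tup/3: tup(4, 4, y) = tup(4, 4, 4),  pair(d, d) = pair(d, d),  tup(4, b, b) = tup(4, b, b).
Decompose tup/3: 4 = 4,  4 = 4,  y = 4.
Delete trivial equation 4 = 4.
Delete trivial equation 4 = 4.
Bind y := 4; no other remaining equation mentions y. Substituting into the earlier bindings gives x1 := tup(4, 4, d), q := 4, x := tup(4, 4, d), y2 := tup(tup(4, 4, tup(4, 4, d)), times(4, 4), tup(4, 4, d)).
Delete trivial equation pair(d, d) = pair(d, d).
Delete trivial equation tup(4, b, b) = tup(4, b, b).
MGU = { x1 ↦ tup(4, 4, d), q ↦ 4, x ↦ tup(4, 4, d), y2 ↦ tup(tup(4, 4, tup(4, 4, d)), times(4, 4), tup(4, 4, d)), y ↦ 4 }, so y2 ↦ tup(tup(4, 4, tup(4, 4, d)), times(4, 4), tup(4, 4, d)).

tup(tup(4, 4, tup(4, 4, d)), times(4, 4), tup(4, 4, d))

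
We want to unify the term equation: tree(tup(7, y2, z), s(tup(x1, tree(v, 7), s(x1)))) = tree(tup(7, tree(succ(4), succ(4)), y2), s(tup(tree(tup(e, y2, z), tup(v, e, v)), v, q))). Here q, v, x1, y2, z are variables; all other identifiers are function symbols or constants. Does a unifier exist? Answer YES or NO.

Decompose tree/2: tup(7, y2, z) = tup(7, tree(succ(4), succ(4)), y2),  s(tup(x1, tree(v, 7), s(x1))) = s(tup(tree(tup(e, y2, z), tup(v, e, v)), v, q)).
Decompose tup/3: 7 = 7,  y2 = tree(succ(4), succ(4)),  z = y2.
Delete trivial equation 7 = 7.
Bind y2 := tree(succ(4), succ(4)); substituting into the remaining equations gives: z = tree(succ(4), succ(4)),  s(tup(x1, tree(v, 7), s(x1))) = s(tup(tree(tup(e, tree(succ(4), succ(4)), z), tup(v, e, v)), v, q)).
Bind z := tree(succ(4), succ(4)); substituting into the remaining equation gives: s(tup(x1, tree(v, 7), s(x1))) = s(tup(tree(tup(e, tree(succ(4), succ(4)), tree(succ(4), succ(4))), tup(v, e, v)), v, q)).
Decompose s/1: tup(x1, tree(v, 7), s(x1)) = tup(tree(tup(e, tree(succ(4), succ(4)), tree(succ(4), succ(4))), tup(v, e, v)), v, q).
Decompose tup/3: x1 = tree(tup(e, tree(succ(4), succ(4)), tree(succ(4), succ(4))), tup(v, e, v)),  tree(v, 7) = v,  s(x1) = q.
Bind x1 := tree(tup(e, tree(succ(4), succ(4)), tree(succ(4), succ(4))), tup(v, e, v)); substituting into the one remaining equation that mentions x1 gives: s(tree(tup(e, tree(succ(4), succ(4)), tree(succ(4), succ(4))), tup(v, e, v))) = q.
Occurs check fails: v occurs in tree(v, 7); the equation v = tree(v, 7) has no finite solution.

NO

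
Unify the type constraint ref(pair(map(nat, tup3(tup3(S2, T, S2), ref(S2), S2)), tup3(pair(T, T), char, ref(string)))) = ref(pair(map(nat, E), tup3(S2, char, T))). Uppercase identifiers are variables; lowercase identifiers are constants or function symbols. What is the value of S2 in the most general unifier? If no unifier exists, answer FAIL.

pair(ref(string), ref(string))

Decompose ref/1: pair(map(nat, tup3(tup3(S2, T, S2), ref(S2), S2)), tup3(pair(T, T), char, ref(string))) = pair(map(nat, E), tup3(S2, char, T)).
Decompose pair/2: map(nat, tup3(tup3(S2, T, S2), ref(S2), S2)) = map(nat, E),  tup3(pair(T, T), char, ref(string)) = tup3(S2, char, T).
Decompose map/2: nat = nat,  tup3(tup3(S2, T, S2), ref(S2), S2) = E.
Delete trivial equation nat = nat.
Bind E := tup3(tup3(S2, T, S2), ref(S2), S2); no other remaining equation mentions E.
Decompose tup3/3: pair(T, T) = S2,  char = char,  ref(string) = T.
Bind S2 := pair(T, T); no other remaining equation mentions S2. Substituting into the earlier binding gives E := tup3(tup3(pair(T, T), T, pair(T, T)), ref(pair(T, T)), pair(T, T)).
Delete trivial equation char = char.
Bind T := ref(string). Substituting into the earlier bindings gives E := tup3(tup3(pair(ref(string), ref(string)), ref(string), pair(ref(string), ref(string))), ref(pair(ref(string), ref(string))), pair(ref(string), ref(string))), S2 := pair(ref(string), ref(string)).
MGU = { E := tup3(tup3(pair(ref(string), ref(string)), ref(string), pair(ref(string), ref(string))), ref(pair(ref(string), ref(string))), pair(ref(string), ref(string))), S2 := pair(ref(string), ref(string)), T := ref(string) }, so S2 := pair(ref(string), ref(string)).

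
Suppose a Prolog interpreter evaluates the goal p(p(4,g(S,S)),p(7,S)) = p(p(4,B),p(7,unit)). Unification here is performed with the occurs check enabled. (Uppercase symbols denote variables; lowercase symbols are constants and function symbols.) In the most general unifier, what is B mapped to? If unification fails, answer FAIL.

Decompose p/2: p(4,g(S,S)) = p(4,B),  p(7,S) = p(7,unit).
Decompose p/2: 4 = 4,  g(S,S) = B.
Delete trivial equation 4 = 4.
Bind B := g(S,S); no other remaining equation mentions B.
Decompose p/2: 7 = 7,  S = unit.
Delete trivial equation 7 = 7.
Bind S := unit. Substituting into the earlier binding gives B := g(unit,unit).
MGU = { B -> g(unit,unit), S -> unit }, so B -> g(unit,unit).

g(unit,unit)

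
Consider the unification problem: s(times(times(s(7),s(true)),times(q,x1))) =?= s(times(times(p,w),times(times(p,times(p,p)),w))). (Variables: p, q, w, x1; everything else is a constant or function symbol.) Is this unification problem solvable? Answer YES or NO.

Decompose s/1: times(times(s(7),s(true)),times(q,x1)) =?= times(times(p,w),times(times(p,times(p,p)),w)).
Decompose times/2: times(s(7),s(true)) =?= times(p,w),  times(q,x1) =?= times(times(p,times(p,p)),w).
Decompose times/2: s(7) =?= p,  s(true) =?= w.
Bind p := s(7); substituting into the one remaining equation that mentions p gives: times(q,x1) =?= times(times(s(7),times(s(7),s(7))),w).
Bind w := s(true); substituting into the remaining equation gives: times(q,x1) =?= times(times(s(7),times(s(7),s(7))),s(true)).
Decompose times/2: q =?= times(s(7),times(s(7),s(7))),  x1 =?= s(true).
Bind q := times(s(7),times(s(7),s(7))); no other remaining equation mentions q.
Bind x1 := s(true).
No equations remain and no clash or occurs-check failure arose, so a unifier exists.

YES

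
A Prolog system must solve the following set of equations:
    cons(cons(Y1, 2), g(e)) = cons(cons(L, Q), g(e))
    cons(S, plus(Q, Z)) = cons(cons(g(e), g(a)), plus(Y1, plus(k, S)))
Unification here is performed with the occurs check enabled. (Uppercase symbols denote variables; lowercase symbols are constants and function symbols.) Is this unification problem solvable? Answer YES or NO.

YES

Decompose cons/2: cons(Y1, 2) = cons(L, Q),  g(e) = g(e).
Decompose cons/2: Y1 = L,  2 = Q.
Bind Y1 := L; substituting into the one remaining equation that mentions Y1 gives: cons(S, plus(Q, Z)) = cons(cons(g(e), g(a)), plus(L, plus(k, S))).
Bind Q := 2; substituting into the one remaining equation that mentions Q gives: cons(S, plus(2, Z)) = cons(cons(g(e), g(a)), plus(L, plus(k, S))).
Delete trivial equation g(e) = g(e).
Decompose cons/2: S = cons(g(e), g(a)),  plus(2, Z) = plus(L, plus(k, S)).
Bind S := cons(g(e), g(a)); substituting into the remaining equation gives: plus(2, Z) = plus(L, plus(k, cons(g(e), g(a)))).
Decompose plus/2: 2 = L,  Z = plus(k, cons(g(e), g(a))).
Bind L := 2; no other remaining equation mentions L. Substituting into the earlier binding gives Y1 := 2.
Bind Z := plus(k, cons(g(e), g(a))).
No equations remain and no clash or occurs-check failure arose, so a unifier exists.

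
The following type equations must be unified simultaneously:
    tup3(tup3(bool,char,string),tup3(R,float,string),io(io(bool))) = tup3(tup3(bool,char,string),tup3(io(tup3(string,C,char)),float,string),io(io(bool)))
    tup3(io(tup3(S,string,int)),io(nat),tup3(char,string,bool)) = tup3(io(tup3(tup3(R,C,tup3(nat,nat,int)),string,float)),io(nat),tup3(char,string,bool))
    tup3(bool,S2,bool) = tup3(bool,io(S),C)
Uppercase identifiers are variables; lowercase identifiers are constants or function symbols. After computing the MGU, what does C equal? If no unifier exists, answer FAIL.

FAIL

Decompose tup3/3: tup3(bool,char,string) = tup3(bool,char,string),  tup3(R,float,string) = tup3(io(tup3(string,C,char)),float,string),  io(io(bool)) = io(io(bool)).
Delete trivial equation tup3(bool,char,string) = tup3(bool,char,string).
Decompose tup3/3: R = io(tup3(string,C,char)),  float = float,  string = string.
Bind R := io(tup3(string,C,char)); substituting into the one remaining equation that mentions R gives: tup3(io(tup3(S,string,int)),io(nat),tup3(char,string,bool)) = tup3(io(tup3(tup3(io(tup3(string,C,char)),C,tup3(nat,nat,int)),string,float)),io(nat),tup3(char,string,bool)).
Delete trivial equation float = float.
Delete trivial equation string = string.
Delete trivial equation io(io(bool)) = io(io(bool)).
Decompose tup3/3: io(tup3(S,string,int)) = io(tup3(tup3(io(tup3(string,C,char)),C,tup3(nat,nat,int)),string,float)),  io(nat) = io(nat),  tup3(char,string,bool) = tup3(char,string,bool).
Decompose io/1: tup3(S,string,int) = tup3(tup3(io(tup3(string,C,char)),C,tup3(nat,nat,int)),string,float).
Decompose tup3/3: S = tup3(io(tup3(string,C,char)),C,tup3(nat,nat,int)),  string = string,  int = float.
Bind S := tup3(io(tup3(string,C,char)),C,tup3(nat,nat,int)); substituting into the one remaining equation that mentions S gives: tup3(bool,S2,bool) = tup3(bool,io(tup3(io(tup3(string,C,char)),C,tup3(nat,nat,int))),C).
Delete trivial equation string = string.
Clash: constants int and float differ; no unifier exists.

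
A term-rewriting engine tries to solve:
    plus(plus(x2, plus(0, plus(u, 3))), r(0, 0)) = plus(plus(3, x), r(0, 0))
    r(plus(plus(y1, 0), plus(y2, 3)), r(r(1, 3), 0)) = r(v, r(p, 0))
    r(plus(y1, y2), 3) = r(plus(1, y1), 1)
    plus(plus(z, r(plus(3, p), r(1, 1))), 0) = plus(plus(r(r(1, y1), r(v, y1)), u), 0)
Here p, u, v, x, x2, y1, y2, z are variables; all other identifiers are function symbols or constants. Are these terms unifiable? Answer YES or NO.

Decompose plus/2: plus(x2, plus(0, plus(u, 3))) = plus(3, x),  r(0, 0) = r(0, 0).
Decompose plus/2: x2 = 3,  plus(0, plus(u, 3)) = x.
Bind x2 := 3; no other remaining equation mentions x2.
Bind x := plus(0, plus(u, 3)); no other remaining equation mentions x.
Delete trivial equation r(0, 0) = r(0, 0).
Decompose r/2: plus(plus(y1, 0), plus(y2, 3)) = v,  r(r(1, 3), 0) = r(p, 0).
Bind v := plus(plus(y1, 0), plus(y2, 3)); substituting into the one remaining equation that mentions v gives: plus(plus(z, r(plus(3, p), r(1, 1))), 0) = plus(plus(r(r(1, y1), r(plus(plus(y1, 0), plus(y2, 3)), y1)), u), 0).
Decompose r/2: r(1, 3) = p,  0 = 0.
Bind p := r(1, 3); substituting into the one remaining equation that mentions p gives: plus(plus(z, r(plus(3, r(1, 3)), r(1, 1))), 0) = plus(plus(r(r(1, y1), r(plus(plus(y1, 0), plus(y2, 3)), y1)), u), 0).
Delete trivial equation 0 = 0.
Decompose r/2: plus(y1, y2) = plus(1, y1),  3 = 1.
Decompose plus/2: y1 = 1,  y2 = y1.
Bind y1 := 1; substituting into the 2 remaining equations that mention y1 gives: y2 = 1,  plus(plus(z, r(plus(3, r(1, 3)), r(1, 1))), 0) = plus(plus(r(r(1, 1), r(plus(plus(1, 0), plus(y2, 3)), 1)), u), 0). Substituting into the earlier binding gives v := plus(plus(1, 0), plus(y2, 3)).
Bind y2 := 1; substituting into the one remaining equation that mentions y2 gives: plus(plus(z, r(plus(3, r(1, 3)), r(1, 1))), 0) = plus(plus(r(r(1, 1), r(plus(plus(1, 0), plus(1, 3)), 1)), u), 0). Substituting into the earlier binding gives v := plus(plus(1, 0), plus(1, 3)).
Clash: constants 3 and 1 differ; no unifier exists.

NO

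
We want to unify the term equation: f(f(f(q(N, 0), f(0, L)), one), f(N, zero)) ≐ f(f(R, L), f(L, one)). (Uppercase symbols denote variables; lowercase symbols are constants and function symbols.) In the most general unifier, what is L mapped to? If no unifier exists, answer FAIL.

FAIL

Decompose f/2: f(f(q(N, 0), f(0, L)), one) ≐ f(R, L),  f(N, zero) ≐ f(L, one).
Decompose f/2: f(q(N, 0), f(0, L)) ≐ R,  one ≐ L.
Bind R := f(q(N, 0), f(0, L)); no other remaining equation mentions R.
Bind L := one; substituting into the remaining equation gives: f(N, zero) ≐ f(one, one). Substituting into the earlier binding gives R := f(q(N, 0), f(0, one)).
Decompose f/2: N ≐ one,  zero ≐ one.
Bind N := one; no other remaining equation mentions N. Substituting into the earlier binding gives R := f(q(one, 0), f(0, one)).
Clash: constants zero and one differ; no unifier exists.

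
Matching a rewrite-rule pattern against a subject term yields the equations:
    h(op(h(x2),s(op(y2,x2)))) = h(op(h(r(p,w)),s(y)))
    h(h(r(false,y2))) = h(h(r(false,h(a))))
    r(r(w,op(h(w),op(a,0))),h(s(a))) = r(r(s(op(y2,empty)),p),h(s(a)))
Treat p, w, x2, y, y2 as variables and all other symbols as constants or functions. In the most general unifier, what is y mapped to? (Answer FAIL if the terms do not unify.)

Decompose h/1: op(h(x2),s(op(y2,x2))) = op(h(r(p,w)),s(y)).
Decompose op/2: h(x2) = h(r(p,w)),  s(op(y2,x2)) = s(y).
Decompose h/1: x2 = r(p,w).
Bind x2 := r(p,w); substituting into the one remaining equation that mentions x2 gives: s(op(y2,r(p,w))) = s(y).
Decompose s/1: op(y2,r(p,w)) = y.
Bind y := op(y2,r(p,w)); no other remaining equation mentions y.
Decompose h/1: h(r(false,y2)) = h(r(false,h(a))).
Decompose h/1: r(false,y2) = r(false,h(a)).
Decompose r/2: false = false,  y2 = h(a).
Delete trivial equation false = false.
Bind y2 := h(a); substituting into the remaining equation gives: r(r(w,op(h(w),op(a,0))),h(s(a))) = r(r(s(op(h(a),empty)),p),h(s(a))). Substituting into the earlier binding gives y := op(h(a),r(p,w)).
Decompose r/2: r(w,op(h(w),op(a,0))) = r(s(op(h(a),empty)),p),  h(s(a)) = h(s(a)).
Decompose r/2: w = s(op(h(a),empty)),  op(h(w),op(a,0)) = p.
Bind w := s(op(h(a),empty)); substituting into the one remaining equation that mentions w gives: op(h(s(op(h(a),empty))),op(a,0)) = p. Substituting into the earlier bindings gives x2 := r(p,s(op(h(a),empty))), y := op(h(a),r(p,s(op(h(a),empty)))).
Bind p := op(h(s(op(h(a),empty))),op(a,0)); no other remaining equation mentions p. Substituting into the earlier bindings gives x2 := r(op(h(s(op(h(a),empty))),op(a,0)),s(op(h(a),empty))), y := op(h(a),r(op(h(s(op(h(a),empty))),op(a,0)),s(op(h(a),empty)))).
Delete trivial equation h(s(a)) = h(s(a)).
MGU = { x2 -> r(op(h(s(op(h(a),empty))),op(a,0)),s(op(h(a),empty))), y -> op(h(a),r(op(h(s(op(h(a),empty))),op(a,0)),s(op(h(a),empty)))), y2 -> h(a), w -> s(op(h(a),empty)), p -> op(h(s(op(h(a),empty))),op(a,0)) }, so y -> op(h(a),r(op(h(s(op(h(a),empty))),op(a,0)),s(op(h(a),empty)))).

op(h(a),r(op(h(s(op(h(a),empty))),op(a,0)),s(op(h(a),empty))))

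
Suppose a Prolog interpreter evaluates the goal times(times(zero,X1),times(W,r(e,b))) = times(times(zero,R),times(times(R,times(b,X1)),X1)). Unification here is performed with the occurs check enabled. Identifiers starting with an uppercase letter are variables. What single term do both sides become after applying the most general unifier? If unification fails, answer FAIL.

times(times(zero,r(e,b)),times(times(r(e,b),times(b,r(e,b))),r(e,b)))

Decompose times/2: times(zero,X1) = times(zero,R),  times(W,r(e,b)) = times(times(R,times(b,X1)),X1).
Decompose times/2: zero = zero,  X1 = R.
Delete trivial equation zero = zero.
Bind X1 := R; substituting into the remaining equation gives: times(W,r(e,b)) = times(times(R,times(b,R)),R).
Decompose times/2: W = times(R,times(b,R)),  r(e,b) = R.
Bind W := times(R,times(b,R)); no other remaining equation mentions W.
Bind R := r(e,b). Substituting into the earlier bindings gives X1 := r(e,b), W := times(r(e,b),times(b,r(e,b))).
Applying the MGU to either side gives times(times(zero,r(e,b)),times(times(r(e,b),times(b,r(e,b))),r(e,b))).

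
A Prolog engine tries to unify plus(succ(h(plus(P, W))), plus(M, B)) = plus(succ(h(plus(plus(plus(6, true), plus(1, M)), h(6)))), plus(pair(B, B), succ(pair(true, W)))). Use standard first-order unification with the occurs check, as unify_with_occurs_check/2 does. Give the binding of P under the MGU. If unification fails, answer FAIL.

plus(plus(6, true), plus(1, pair(succ(pair(true, h(6))), succ(pair(true, h(6))))))

Decompose plus/2: succ(h(plus(P, W))) = succ(h(plus(plus(plus(6, true), plus(1, M)), h(6)))),  plus(M, B) = plus(pair(B, B), succ(pair(true, W))).
Decompose succ/1: h(plus(P, W)) = h(plus(plus(plus(6, true), plus(1, M)), h(6))).
Decompose h/1: plus(P, W) = plus(plus(plus(6, true), plus(1, M)), h(6)).
Decompose plus/2: P = plus(plus(6, true), plus(1, M)),  W = h(6).
Bind P := plus(plus(6, true), plus(1, M)); no other remaining equation mentions P.
Bind W := h(6); substituting into the remaining equation gives: plus(M, B) = plus(pair(B, B), succ(pair(true, h(6)))).
Decompose plus/2: M = pair(B, B),  B = succ(pair(true, h(6))).
Bind M := pair(B, B); no other remaining equation mentions M. Substituting into the earlier binding gives P := plus(plus(6, true), plus(1, pair(B, B))).
Bind B := succ(pair(true, h(6))). Substituting into the earlier bindings gives P := plus(plus(6, true), plus(1, pair(succ(pair(true, h(6))), succ(pair(true, h(6)))))), M := pair(succ(pair(true, h(6))), succ(pair(true, h(6)))).
MGU = { P = plus(plus(6, true), plus(1, pair(succ(pair(true, h(6))), succ(pair(true, h(6)))))), W = h(6), M = pair(succ(pair(true, h(6))), succ(pair(true, h(6)))), B = succ(pair(true, h(6))) }, so P = plus(plus(6, true), plus(1, pair(succ(pair(true, h(6))), succ(pair(true, h(6)))))).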